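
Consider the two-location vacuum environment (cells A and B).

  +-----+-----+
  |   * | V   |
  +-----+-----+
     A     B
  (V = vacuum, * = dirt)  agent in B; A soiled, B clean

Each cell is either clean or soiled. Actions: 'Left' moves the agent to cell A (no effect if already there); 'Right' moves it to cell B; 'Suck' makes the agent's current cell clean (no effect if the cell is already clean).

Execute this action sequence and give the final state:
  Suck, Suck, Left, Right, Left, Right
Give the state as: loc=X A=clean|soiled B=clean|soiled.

[1] after Suck: loc=B A=soiled B=clean
[2] after Suck: loc=B A=soiled B=clean
[3] after Left: loc=A A=soiled B=clean
[4] after Right: loc=B A=soiled B=clean
[5] after Left: loc=A A=soiled B=clean
[6] after Right: loc=B A=soiled B=clean

loc=B A=soiled B=clean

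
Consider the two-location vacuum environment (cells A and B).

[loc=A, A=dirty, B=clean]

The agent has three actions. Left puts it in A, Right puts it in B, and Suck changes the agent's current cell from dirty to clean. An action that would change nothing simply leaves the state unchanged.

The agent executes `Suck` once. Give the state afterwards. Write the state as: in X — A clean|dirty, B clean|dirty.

in A — A clean, B clean

start: in A — A dirty, B clean
Suck (#1): in A — A clean, B clean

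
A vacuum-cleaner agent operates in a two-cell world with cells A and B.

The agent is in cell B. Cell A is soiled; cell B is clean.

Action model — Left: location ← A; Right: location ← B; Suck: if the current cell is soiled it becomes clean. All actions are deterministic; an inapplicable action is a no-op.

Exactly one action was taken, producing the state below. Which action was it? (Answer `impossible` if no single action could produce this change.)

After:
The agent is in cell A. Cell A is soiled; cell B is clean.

Left

try  Left: (A; A:soiled, B:clean)  ← match
try Right: (B; A:soiled, B:clean)
try  Suck: (B; A:soiled, B:clean)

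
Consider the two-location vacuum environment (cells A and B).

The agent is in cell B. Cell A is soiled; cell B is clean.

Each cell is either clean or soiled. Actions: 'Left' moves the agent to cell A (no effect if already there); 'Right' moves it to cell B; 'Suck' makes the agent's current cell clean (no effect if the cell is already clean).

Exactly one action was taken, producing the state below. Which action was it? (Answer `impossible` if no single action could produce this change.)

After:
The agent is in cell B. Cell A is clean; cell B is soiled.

impossible

try  Left: (A; A:soiled, B:clean)
try Right: (B; A:soiled, B:clean)
try  Suck: (B; A:soiled, B:clean)
no single action produces the after-state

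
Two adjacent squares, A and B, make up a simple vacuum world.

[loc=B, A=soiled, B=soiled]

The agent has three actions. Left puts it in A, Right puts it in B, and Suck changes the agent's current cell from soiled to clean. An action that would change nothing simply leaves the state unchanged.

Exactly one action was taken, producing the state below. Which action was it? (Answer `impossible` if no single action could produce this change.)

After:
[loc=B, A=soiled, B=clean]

Suck

try  Left: in A — A soiled, B soiled
try Right: in B — A soiled, B soiled
try  Suck: in B — A soiled, B clean  ← match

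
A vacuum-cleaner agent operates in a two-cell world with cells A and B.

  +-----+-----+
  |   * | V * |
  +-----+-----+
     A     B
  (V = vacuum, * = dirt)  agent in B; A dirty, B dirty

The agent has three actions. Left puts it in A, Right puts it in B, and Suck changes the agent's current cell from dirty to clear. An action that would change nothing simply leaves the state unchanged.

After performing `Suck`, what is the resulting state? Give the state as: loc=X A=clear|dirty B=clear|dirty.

loc=B A=dirty B=clear

start: loc=B A=dirty B=dirty
[1] after Suck: loc=B A=dirty B=clear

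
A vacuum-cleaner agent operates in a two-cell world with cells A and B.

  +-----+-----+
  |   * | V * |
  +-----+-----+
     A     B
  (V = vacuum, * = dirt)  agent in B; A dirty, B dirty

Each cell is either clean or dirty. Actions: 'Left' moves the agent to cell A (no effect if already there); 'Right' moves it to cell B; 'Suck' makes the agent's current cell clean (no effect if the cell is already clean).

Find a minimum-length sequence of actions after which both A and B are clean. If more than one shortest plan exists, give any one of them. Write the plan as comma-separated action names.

Suck, Left, Suck

1) do Suck; now loc=B A=dirty B=clean
2) do Left; now loc=A A=dirty B=clean
3) do Suck; now loc=A A=clean B=clean
min 3: Suck B + move + Suck A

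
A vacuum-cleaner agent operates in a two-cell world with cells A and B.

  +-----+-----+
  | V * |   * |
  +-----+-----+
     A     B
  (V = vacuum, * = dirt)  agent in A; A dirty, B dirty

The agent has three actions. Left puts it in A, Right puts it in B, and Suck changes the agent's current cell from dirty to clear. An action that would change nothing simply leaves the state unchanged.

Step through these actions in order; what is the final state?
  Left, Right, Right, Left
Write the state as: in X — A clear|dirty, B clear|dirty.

t=1 Left ⇒ in A — A dirty, B dirty
t=2 Right ⇒ in B — A dirty, B dirty
t=3 Right ⇒ in B — A dirty, B dirty
t=4 Left ⇒ in A — A dirty, B dirty

in A — A dirty, B dirty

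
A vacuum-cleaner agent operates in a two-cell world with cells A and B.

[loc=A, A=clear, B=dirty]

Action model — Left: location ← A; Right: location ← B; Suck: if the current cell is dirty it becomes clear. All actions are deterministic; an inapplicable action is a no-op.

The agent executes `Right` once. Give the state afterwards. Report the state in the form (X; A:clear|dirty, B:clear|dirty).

start: (A; A:clear, B:dirty)
step 1/1 (Right): (B; A:clear, B:dirty)

(B; A:clear, B:dirty)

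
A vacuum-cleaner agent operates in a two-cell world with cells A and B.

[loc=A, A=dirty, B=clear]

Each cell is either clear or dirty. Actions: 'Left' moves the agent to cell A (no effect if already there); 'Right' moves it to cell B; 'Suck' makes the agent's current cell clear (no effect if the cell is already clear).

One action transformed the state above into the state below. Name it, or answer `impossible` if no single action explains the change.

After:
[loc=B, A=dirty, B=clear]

try  Left: in A — A dirty, B clear
try Right: in B — A dirty, B clear  ← match
try  Suck: in A — A clear, B clear

Right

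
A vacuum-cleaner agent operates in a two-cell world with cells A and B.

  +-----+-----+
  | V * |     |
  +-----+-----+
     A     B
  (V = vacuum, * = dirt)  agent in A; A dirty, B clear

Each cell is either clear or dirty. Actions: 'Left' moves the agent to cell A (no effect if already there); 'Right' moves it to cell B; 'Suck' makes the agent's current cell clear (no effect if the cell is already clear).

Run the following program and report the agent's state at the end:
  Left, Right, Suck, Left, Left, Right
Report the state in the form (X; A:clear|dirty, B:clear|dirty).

Left (#1): (A; A:dirty, B:clear)
Right (#2): (B; A:dirty, B:clear)
Suck (#3): (B; A:dirty, B:clear)
Left (#4): (A; A:dirty, B:clear)
Left (#5): (A; A:dirty, B:clear)
Right (#6): (B; A:dirty, B:clear)

(B; A:dirty, B:clear)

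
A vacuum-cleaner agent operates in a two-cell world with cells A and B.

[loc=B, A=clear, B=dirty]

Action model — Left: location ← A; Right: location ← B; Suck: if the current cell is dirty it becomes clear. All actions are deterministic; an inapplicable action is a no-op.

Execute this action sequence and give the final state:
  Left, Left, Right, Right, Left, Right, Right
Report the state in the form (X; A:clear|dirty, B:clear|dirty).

step 1/7 (Left): (A; A:clear, B:dirty)
step 2/7 (Left): (A; A:clear, B:dirty)
step 3/7 (Right): (B; A:clear, B:dirty)
step 4/7 (Right): (B; A:clear, B:dirty)
step 5/7 (Left): (A; A:clear, B:dirty)
step 6/7 (Right): (B; A:clear, B:dirty)
step 7/7 (Right): (B; A:clear, B:dirty)

(B; A:clear, B:dirty)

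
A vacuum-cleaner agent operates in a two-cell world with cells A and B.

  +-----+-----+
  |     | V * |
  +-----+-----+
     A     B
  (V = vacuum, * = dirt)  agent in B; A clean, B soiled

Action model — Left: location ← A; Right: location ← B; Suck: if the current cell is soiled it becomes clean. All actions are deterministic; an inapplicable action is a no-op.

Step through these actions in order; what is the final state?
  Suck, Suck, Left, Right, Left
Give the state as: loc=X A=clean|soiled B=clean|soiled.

loc=A A=clean B=clean

1. Suck → loc=B A=clean B=clean
2. Suck → loc=B A=clean B=clean
3. Left → loc=A A=clean B=clean
4. Right → loc=B A=clean B=clean
5. Left → loc=A A=clean B=clean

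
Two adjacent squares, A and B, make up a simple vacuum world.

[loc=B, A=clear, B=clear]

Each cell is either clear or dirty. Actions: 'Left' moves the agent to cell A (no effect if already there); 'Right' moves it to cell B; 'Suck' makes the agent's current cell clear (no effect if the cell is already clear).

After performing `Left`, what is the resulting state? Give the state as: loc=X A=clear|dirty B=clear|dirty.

loc=A A=clear B=clear

start: loc=B A=clear B=clear
step 1/1 (Left): loc=A A=clear B=clear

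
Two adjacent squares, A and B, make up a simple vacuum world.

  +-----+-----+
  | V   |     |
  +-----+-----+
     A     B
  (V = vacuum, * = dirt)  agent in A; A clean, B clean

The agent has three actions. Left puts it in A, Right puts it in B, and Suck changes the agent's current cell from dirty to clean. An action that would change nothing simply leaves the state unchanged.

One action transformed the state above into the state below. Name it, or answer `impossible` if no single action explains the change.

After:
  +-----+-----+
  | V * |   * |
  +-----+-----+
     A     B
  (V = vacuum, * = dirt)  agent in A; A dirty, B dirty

impossible

try  Left: loc=A A=clean B=clean
try Right: loc=B A=clean B=clean
try  Suck: loc=A A=clean B=clean
no single action produces the after-state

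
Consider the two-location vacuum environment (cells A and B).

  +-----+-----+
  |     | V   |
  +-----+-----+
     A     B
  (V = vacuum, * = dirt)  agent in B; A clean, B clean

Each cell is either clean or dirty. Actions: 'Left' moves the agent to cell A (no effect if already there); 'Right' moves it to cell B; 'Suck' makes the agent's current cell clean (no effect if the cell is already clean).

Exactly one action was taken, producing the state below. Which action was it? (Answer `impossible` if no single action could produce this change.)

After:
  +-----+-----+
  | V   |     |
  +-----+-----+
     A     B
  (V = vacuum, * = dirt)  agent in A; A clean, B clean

try  Left: in A — A clean, B clean  ← match
try Right: in B — A clean, B clean
try  Suck: in B — A clean, B clean

Left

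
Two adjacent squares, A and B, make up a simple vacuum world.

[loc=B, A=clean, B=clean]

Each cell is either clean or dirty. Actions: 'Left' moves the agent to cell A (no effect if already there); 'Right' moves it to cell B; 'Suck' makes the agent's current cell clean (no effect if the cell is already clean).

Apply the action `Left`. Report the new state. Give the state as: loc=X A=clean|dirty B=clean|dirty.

start: loc=B A=clean B=clean
1. Left → loc=A A=clean B=clean

loc=A A=clean B=clean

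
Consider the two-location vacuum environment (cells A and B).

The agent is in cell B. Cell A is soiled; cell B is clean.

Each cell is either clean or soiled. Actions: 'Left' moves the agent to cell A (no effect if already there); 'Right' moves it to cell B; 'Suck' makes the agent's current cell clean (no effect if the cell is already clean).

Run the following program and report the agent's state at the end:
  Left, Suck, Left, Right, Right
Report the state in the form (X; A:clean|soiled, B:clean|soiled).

1) do Left; now (A; A:soiled, B:clean)
2) do Suck; now (A; A:clean, B:clean)
3) do Left; now (A; A:clean, B:clean)
4) do Right; now (B; A:clean, B:clean)
5) do Right; now (B; A:clean, B:clean)

(B; A:clean, B:clean)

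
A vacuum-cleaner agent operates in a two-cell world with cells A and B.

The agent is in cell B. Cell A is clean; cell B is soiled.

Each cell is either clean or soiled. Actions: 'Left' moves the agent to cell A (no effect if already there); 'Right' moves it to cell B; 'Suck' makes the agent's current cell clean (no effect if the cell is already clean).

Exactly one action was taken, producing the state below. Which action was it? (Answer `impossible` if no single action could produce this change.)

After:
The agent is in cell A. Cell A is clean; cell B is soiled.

try  Left: (A; A:clean, B:soiled)  ← match
try Right: (B; A:clean, B:soiled)
try  Suck: (B; A:clean, B:clean)

Left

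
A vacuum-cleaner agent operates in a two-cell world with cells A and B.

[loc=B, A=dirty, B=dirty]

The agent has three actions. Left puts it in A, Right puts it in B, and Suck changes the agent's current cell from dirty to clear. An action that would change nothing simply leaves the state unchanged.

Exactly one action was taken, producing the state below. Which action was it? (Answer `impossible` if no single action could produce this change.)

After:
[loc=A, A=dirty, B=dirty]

Left

try  Left: in A — A dirty, B dirty  ← match
try Right: in B — A dirty, B dirty
try  Suck: in B — A dirty, B clear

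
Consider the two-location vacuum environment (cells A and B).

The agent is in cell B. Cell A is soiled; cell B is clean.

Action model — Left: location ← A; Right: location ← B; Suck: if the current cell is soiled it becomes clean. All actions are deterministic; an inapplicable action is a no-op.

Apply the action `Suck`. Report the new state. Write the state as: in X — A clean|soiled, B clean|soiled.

start: in B — A soiled, B clean
[1] after Suck: in B — A soiled, B clean

in B — A soiled, B clean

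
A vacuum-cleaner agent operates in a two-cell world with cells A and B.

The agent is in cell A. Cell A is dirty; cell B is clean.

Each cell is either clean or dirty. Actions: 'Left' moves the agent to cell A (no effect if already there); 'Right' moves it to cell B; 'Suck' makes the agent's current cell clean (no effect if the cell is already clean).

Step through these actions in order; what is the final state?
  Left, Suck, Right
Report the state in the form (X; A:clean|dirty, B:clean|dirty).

1. Left → (A; A:dirty, B:clean)
2. Suck → (A; A:clean, B:clean)
3. Right → (B; A:clean, B:clean)

(B; A:clean, B:clean)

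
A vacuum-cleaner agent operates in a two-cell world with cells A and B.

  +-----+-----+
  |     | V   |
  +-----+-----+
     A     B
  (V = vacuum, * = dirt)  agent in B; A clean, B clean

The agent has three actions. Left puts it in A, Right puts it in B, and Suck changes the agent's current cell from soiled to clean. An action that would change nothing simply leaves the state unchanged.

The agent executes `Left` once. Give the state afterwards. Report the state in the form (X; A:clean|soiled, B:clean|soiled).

start: (B; A:clean, B:clean)
1. Left → (A; A:clean, B:clean)

(A; A:clean, B:clean)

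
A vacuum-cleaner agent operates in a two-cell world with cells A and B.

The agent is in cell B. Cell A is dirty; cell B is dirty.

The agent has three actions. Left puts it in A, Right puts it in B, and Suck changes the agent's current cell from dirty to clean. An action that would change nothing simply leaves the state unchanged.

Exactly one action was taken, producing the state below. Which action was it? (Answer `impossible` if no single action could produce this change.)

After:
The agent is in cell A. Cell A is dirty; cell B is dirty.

Left

try  Left: (A; A:dirty, B:dirty)  ← match
try Right: (B; A:dirty, B:dirty)
try  Suck: (B; A:dirty, B:clean)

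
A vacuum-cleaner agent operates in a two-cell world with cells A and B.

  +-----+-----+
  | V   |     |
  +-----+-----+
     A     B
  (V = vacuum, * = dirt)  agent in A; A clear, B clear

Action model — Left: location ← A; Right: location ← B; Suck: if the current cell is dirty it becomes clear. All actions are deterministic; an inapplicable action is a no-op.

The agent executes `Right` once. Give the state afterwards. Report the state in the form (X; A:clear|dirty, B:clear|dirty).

(B; A:clear, B:clear)

start: (A; A:clear, B:clear)
step 1/1 (Right): (B; A:clear, B:clear)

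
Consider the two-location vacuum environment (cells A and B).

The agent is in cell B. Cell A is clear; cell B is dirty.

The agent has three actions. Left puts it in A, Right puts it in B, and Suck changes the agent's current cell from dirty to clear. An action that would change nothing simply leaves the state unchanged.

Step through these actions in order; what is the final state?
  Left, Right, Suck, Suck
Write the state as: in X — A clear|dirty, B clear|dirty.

in B — A clear, B clear

t=1 Left ⇒ in A — A clear, B dirty
t=2 Right ⇒ in B — A clear, B dirty
t=3 Suck ⇒ in B — A clear, B clear
t=4 Suck ⇒ in B — A clear, B clear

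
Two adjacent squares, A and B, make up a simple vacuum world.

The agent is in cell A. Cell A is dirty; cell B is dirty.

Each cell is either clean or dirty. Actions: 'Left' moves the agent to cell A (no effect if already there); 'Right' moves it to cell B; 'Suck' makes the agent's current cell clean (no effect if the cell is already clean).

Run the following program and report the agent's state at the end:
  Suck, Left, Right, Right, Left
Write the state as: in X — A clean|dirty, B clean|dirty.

in A — A clean, B dirty

step 1/5 (Suck): in A — A clean, B dirty
step 2/5 (Left): in A — A clean, B dirty
step 3/5 (Right): in B — A clean, B dirty
step 4/5 (Right): in B — A clean, B dirty
step 5/5 (Left): in A — A clean, B dirty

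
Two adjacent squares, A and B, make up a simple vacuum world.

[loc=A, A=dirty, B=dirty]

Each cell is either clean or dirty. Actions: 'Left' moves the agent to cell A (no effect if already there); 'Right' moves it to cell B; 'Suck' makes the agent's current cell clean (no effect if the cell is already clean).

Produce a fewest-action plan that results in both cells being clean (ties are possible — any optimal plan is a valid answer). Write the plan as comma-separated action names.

[1] after Suck: (A; A:clean, B:dirty)
[2] after Right: (B; A:clean, B:dirty)
[3] after Suck: (B; A:clean, B:clean)
min 3: Suck A + move + Suck B

Suck, Right, Suck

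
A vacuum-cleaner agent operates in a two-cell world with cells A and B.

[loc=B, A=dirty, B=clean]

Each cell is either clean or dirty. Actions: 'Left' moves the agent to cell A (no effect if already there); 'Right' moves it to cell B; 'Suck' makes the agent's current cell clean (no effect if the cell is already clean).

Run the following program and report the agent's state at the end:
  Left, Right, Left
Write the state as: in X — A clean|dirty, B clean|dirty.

in A — A dirty, B clean

step 1/3 (Left): in A — A dirty, B clean
step 2/3 (Right): in B — A dirty, B clean
step 3/3 (Left): in A — A dirty, B clean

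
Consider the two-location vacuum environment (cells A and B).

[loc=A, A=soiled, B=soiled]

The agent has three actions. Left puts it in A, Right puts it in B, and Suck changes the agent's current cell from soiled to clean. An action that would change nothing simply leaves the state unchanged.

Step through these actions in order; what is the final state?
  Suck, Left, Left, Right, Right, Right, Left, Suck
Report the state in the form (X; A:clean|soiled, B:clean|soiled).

1. Suck → (A; A:clean, B:soiled)
2. Left → (A; A:clean, B:soiled)
3. Left → (A; A:clean, B:soiled)
4. Right → (B; A:clean, B:soiled)
5. Right → (B; A:clean, B:soiled)
6. Right → (B; A:clean, B:soiled)
7. Left → (A; A:clean, B:soiled)
8. Suck → (A; A:clean, B:soiled)

(A; A:clean, B:soiled)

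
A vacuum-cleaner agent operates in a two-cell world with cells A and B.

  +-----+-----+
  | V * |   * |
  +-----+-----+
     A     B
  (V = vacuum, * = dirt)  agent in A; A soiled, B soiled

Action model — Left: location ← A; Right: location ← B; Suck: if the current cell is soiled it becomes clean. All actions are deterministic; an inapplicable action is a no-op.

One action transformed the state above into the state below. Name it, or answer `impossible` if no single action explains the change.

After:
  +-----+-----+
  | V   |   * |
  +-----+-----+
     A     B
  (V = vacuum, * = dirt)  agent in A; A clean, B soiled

try  Left: loc=A A=soiled B=soiled
try Right: loc=B A=soiled B=soiled
try  Suck: loc=A A=clean B=soiled  ← match

Suck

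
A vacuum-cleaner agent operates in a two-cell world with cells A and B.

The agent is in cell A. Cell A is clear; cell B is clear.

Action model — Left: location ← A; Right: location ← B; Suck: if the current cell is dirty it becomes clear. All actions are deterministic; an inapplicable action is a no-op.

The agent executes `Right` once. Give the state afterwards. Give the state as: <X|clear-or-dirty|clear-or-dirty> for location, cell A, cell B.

start: <A|clear|clear>
step 1/1 (Right): <B|clear|clear>

<B|clear|clear>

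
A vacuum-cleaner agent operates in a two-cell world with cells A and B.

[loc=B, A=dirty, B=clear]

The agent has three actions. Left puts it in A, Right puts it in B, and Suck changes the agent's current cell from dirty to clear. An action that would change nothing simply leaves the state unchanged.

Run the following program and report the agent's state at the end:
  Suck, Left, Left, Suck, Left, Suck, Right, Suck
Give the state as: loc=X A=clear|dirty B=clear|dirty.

1. Suck → loc=B A=dirty B=clear
2. Left → loc=A A=dirty B=clear
3. Left → loc=A A=dirty B=clear
4. Suck → loc=A A=clear B=clear
5. Left → loc=A A=clear B=clear
6. Suck → loc=A A=clear B=clear
7. Right → loc=B A=clear B=clear
8. Suck → loc=B A=clear B=clear

loc=B A=clear B=clear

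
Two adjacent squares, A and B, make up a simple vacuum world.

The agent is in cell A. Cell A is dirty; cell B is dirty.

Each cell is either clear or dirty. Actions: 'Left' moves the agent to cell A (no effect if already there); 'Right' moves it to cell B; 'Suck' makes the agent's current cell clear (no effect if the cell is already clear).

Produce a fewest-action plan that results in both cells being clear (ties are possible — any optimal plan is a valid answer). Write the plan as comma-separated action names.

Suck, Right, Suck

Suck (#1): loc=A A=clear B=dirty
Right (#2): loc=B A=clear B=dirty
Suck (#3): loc=B A=clear B=clear
min 3: Suck A + move + Suck B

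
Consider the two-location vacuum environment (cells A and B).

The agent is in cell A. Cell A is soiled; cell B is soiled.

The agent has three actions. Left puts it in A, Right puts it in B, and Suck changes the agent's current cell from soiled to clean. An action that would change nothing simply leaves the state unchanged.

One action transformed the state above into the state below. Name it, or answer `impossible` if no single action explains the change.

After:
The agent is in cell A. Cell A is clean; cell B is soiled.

Suck

try  Left: in A — A soiled, B soiled
try Right: in B — A soiled, B soiled
try  Suck: in A — A clean, B soiled  ← match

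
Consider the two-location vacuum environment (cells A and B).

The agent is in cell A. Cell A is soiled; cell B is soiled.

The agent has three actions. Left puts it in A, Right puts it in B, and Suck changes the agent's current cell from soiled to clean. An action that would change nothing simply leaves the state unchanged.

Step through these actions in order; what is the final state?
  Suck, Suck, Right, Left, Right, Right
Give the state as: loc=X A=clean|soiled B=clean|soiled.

Suck (#1): loc=A A=clean B=soiled
Suck (#2): loc=A A=clean B=soiled
Right (#3): loc=B A=clean B=soiled
Left (#4): loc=A A=clean B=soiled
Right (#5): loc=B A=clean B=soiled
Right (#6): loc=B A=clean B=soiled

loc=B A=clean B=soiled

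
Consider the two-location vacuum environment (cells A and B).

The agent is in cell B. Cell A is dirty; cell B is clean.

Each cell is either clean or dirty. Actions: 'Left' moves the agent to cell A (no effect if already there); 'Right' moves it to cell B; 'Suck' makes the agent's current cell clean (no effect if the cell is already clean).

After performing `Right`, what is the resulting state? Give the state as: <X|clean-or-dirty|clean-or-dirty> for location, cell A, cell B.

start: <B|dirty|clean>
step 1/1 (Right): <B|dirty|clean>

<B|dirty|clean>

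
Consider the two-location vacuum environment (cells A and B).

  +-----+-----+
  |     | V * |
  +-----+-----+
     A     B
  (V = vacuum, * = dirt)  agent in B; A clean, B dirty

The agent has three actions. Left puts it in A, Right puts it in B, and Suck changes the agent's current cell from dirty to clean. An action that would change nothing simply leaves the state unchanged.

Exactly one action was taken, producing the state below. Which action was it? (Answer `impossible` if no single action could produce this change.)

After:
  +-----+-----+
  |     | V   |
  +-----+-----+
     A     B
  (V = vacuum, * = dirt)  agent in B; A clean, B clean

try  Left: in A — A clean, B dirty
try Right: in B — A clean, B dirty
try  Suck: in B — A clean, B clean  ← match

Suck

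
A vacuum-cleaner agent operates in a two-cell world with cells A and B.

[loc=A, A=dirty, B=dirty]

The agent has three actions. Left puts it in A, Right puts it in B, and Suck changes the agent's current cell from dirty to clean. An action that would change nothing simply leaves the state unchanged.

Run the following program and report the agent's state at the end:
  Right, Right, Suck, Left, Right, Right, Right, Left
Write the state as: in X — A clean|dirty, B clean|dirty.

in A — A dirty, B clean

t=1 Right ⇒ in B — A dirty, B dirty
t=2 Right ⇒ in B — A dirty, B dirty
t=3 Suck ⇒ in B — A dirty, B clean
t=4 Left ⇒ in A — A dirty, B clean
t=5 Right ⇒ in B — A dirty, B clean
t=6 Right ⇒ in B — A dirty, B clean
t=7 Right ⇒ in B — A dirty, B clean
t=8 Left ⇒ in A — A dirty, B clean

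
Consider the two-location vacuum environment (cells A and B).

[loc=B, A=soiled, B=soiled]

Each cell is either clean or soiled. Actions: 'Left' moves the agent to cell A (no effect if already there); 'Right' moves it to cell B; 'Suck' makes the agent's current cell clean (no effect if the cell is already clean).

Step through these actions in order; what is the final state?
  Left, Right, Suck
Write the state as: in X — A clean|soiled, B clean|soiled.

in B — A soiled, B clean

step 1/3 (Left): in A — A soiled, B soiled
step 2/3 (Right): in B — A soiled, B soiled
step 3/3 (Suck): in B — A soiled, B clean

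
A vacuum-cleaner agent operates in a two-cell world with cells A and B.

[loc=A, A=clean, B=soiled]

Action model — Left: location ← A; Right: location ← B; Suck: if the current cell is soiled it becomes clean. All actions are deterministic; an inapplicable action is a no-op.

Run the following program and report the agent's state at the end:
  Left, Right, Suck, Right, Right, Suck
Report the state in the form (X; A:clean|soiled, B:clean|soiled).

(B; A:clean, B:clean)

t=1 Left ⇒ (A; A:clean, B:soiled)
t=2 Right ⇒ (B; A:clean, B:soiled)
t=3 Suck ⇒ (B; A:clean, B:clean)
t=4 Right ⇒ (B; A:clean, B:clean)
t=5 Right ⇒ (B; A:clean, B:clean)
t=6 Suck ⇒ (B; A:clean, B:clean)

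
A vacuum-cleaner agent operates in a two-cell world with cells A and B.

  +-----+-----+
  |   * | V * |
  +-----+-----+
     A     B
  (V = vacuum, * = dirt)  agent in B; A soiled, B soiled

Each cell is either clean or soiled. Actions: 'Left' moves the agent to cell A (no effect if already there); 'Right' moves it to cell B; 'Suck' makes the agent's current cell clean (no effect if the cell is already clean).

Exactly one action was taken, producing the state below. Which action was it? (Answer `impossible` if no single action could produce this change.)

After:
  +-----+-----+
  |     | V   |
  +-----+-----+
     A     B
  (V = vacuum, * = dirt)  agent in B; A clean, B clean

try  Left: in A — A soiled, B soiled
try Right: in B — A soiled, B soiled
try  Suck: in B — A soiled, B clean
no single action produces the after-state

impossible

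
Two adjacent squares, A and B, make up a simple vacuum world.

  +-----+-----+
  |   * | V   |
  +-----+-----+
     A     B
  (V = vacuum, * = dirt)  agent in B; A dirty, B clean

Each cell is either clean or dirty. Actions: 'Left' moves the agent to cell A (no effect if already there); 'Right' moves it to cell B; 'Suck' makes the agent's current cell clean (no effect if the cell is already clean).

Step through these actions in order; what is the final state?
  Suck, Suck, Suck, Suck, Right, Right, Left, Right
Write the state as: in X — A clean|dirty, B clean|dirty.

in B — A dirty, B clean

Suck (#1): in B — A dirty, B clean
Suck (#2): in B — A dirty, B clean
Suck (#3): in B — A dirty, B clean
Suck (#4): in B — A dirty, B clean
Right (#5): in B — A dirty, B clean
Right (#6): in B — A dirty, B clean
Left (#7): in A — A dirty, B clean
Right (#8): in B — A dirty, B clean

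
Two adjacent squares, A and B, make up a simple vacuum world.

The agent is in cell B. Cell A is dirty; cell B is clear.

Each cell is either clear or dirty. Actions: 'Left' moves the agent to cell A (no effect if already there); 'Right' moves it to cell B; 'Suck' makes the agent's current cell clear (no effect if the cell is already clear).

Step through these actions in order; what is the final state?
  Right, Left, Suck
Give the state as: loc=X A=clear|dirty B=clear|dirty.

[1] after Right: loc=B A=dirty B=clear
[2] after Left: loc=A A=dirty B=clear
[3] after Suck: loc=A A=clear B=clear

loc=A A=clear B=clear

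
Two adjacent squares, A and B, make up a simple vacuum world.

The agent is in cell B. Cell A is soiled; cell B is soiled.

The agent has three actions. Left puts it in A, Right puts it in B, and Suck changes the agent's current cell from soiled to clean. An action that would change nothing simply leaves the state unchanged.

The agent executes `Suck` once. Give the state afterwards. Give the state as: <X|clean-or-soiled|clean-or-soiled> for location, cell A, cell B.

<B|soiled|clean>

start: <B|soiled|soiled>
t=1 Suck ⇒ <B|soiled|clean>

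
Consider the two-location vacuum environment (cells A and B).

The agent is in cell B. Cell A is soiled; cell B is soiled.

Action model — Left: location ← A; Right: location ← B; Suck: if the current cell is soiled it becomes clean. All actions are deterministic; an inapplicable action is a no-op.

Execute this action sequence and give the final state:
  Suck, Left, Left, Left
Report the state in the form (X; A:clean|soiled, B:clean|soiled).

1. Suck → (B; A:soiled, B:clean)
2. Left → (A; A:soiled, B:clean)
3. Left → (A; A:soiled, B:clean)
4. Left → (A; A:soiled, B:clean)

(A; A:soiled, B:clean)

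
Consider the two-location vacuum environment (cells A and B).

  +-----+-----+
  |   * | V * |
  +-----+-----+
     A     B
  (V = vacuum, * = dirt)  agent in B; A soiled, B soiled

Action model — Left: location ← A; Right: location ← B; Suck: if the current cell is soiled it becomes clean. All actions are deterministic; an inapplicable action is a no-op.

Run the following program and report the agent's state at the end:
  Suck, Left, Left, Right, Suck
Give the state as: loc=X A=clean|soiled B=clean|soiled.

Suck (#1): loc=B A=soiled B=clean
Left (#2): loc=A A=soiled B=clean
Left (#3): loc=A A=soiled B=clean
Right (#4): loc=B A=soiled B=clean
Suck (#5): loc=B A=soiled B=clean

loc=B A=soiled B=clean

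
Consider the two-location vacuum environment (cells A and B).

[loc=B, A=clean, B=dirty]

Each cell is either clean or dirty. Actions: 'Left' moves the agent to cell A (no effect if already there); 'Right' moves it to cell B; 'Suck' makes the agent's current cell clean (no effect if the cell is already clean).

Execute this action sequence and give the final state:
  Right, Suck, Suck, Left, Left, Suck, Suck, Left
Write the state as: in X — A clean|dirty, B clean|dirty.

[1] after Right: in B — A clean, B dirty
[2] after Suck: in B — A clean, B clean
[3] after Suck: in B — A clean, B clean
[4] after Left: in A — A clean, B clean
[5] after Left: in A — A clean, B clean
[6] after Suck: in A — A clean, B clean
[7] after Suck: in A — A clean, B clean
[8] after Left: in A — A clean, B clean

in A — A clean, B clean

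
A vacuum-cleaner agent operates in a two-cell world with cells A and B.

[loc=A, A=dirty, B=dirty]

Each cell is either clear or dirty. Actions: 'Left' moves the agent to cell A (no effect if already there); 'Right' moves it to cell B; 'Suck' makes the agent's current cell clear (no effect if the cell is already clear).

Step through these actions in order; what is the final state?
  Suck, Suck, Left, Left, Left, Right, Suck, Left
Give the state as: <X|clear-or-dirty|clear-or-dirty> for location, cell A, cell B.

t=1 Suck ⇒ <A|clear|dirty>
t=2 Suck ⇒ <A|clear|dirty>
t=3 Left ⇒ <A|clear|dirty>
t=4 Left ⇒ <A|clear|dirty>
t=5 Left ⇒ <A|clear|dirty>
t=6 Right ⇒ <B|clear|dirty>
t=7 Suck ⇒ <B|clear|clear>
t=8 Left ⇒ <A|clear|clear>

<A|clear|clear>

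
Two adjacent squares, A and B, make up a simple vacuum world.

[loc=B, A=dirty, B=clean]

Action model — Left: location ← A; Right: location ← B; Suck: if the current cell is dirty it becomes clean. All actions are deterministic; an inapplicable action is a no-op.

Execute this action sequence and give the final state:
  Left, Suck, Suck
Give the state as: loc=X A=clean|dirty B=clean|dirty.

loc=A A=clean B=clean

Left (#1): loc=A A=dirty B=clean
Suck (#2): loc=A A=clean B=clean
Suck (#3): loc=A A=clean B=clean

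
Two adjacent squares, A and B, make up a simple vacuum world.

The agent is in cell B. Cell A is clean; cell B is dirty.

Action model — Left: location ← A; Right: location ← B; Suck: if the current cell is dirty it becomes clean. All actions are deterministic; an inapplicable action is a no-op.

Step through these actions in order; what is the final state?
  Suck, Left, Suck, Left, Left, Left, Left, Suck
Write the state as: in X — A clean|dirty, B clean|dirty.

in A — A clean, B clean

t=1 Suck ⇒ in B — A clean, B clean
t=2 Left ⇒ in A — A clean, B clean
t=3 Suck ⇒ in A — A clean, B clean
t=4 Left ⇒ in A — A clean, B clean
t=5 Left ⇒ in A — A clean, B clean
t=6 Left ⇒ in A — A clean, B clean
t=7 Left ⇒ in A — A clean, B clean
t=8 Suck ⇒ in A — A clean, B clean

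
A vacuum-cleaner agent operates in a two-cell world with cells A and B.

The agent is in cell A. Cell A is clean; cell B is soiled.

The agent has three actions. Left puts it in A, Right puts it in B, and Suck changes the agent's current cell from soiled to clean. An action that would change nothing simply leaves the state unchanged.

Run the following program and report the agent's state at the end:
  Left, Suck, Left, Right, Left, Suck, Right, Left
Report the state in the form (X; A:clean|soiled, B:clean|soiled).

t=1 Left ⇒ (A; A:clean, B:soiled)
t=2 Suck ⇒ (A; A:clean, B:soiled)
t=3 Left ⇒ (A; A:clean, B:soiled)
t=4 Right ⇒ (B; A:clean, B:soiled)
t=5 Left ⇒ (A; A:clean, B:soiled)
t=6 Suck ⇒ (A; A:clean, B:soiled)
t=7 Right ⇒ (B; A:clean, B:soiled)
t=8 Left ⇒ (A; A:clean, B:soiled)

(A; A:clean, B:soiled)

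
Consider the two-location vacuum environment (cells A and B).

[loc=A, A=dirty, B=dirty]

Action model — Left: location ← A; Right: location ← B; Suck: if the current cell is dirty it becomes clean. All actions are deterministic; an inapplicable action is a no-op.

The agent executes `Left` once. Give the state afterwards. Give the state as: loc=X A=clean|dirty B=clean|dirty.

loc=A A=dirty B=dirty

start: loc=A A=dirty B=dirty
t=1 Left ⇒ loc=A A=dirty B=dirty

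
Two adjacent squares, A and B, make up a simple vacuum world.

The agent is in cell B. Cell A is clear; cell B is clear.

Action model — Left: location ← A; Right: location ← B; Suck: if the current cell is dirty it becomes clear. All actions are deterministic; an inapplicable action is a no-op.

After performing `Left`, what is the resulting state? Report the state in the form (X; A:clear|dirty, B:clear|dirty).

start: (B; A:clear, B:clear)
1. Left → (A; A:clear, B:clear)

(A; A:clear, B:clear)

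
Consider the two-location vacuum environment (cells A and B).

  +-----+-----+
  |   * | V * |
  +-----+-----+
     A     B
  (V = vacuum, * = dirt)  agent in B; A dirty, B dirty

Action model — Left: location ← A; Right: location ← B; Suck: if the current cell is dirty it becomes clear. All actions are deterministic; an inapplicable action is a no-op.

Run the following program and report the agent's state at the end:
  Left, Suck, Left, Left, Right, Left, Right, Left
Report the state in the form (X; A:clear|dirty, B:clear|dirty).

(A; A:clear, B:dirty)

[1] after Left: (A; A:dirty, B:dirty)
[2] after Suck: (A; A:clear, B:dirty)
[3] after Left: (A; A:clear, B:dirty)
[4] after Left: (A; A:clear, B:dirty)
[5] after Right: (B; A:clear, B:dirty)
[6] after Left: (A; A:clear, B:dirty)
[7] after Right: (B; A:clear, B:dirty)
[8] after Left: (A; A:clear, B:dirty)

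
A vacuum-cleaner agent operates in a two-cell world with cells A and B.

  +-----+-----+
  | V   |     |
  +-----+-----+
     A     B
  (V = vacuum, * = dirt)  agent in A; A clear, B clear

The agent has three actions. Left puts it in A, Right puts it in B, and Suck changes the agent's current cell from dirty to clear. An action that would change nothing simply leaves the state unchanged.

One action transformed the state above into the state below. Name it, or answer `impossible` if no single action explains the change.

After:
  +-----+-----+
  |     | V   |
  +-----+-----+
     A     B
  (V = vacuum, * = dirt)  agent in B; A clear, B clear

Right

try  Left: (A; A:clear, B:clear)
try Right: (B; A:clear, B:clear)  ← match
try  Suck: (A; A:clear, B:clear)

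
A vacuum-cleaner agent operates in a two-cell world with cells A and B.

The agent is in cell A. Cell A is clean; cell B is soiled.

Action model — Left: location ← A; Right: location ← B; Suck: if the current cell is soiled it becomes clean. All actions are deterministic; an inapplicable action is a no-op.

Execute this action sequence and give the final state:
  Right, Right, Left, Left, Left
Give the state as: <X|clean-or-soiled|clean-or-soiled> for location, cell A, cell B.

<A|clean|soiled>

1) do Right; now <B|clean|soiled>
2) do Right; now <B|clean|soiled>
3) do Left; now <A|clean|soiled>
4) do Left; now <A|clean|soiled>
5) do Left; now <A|clean|soiled>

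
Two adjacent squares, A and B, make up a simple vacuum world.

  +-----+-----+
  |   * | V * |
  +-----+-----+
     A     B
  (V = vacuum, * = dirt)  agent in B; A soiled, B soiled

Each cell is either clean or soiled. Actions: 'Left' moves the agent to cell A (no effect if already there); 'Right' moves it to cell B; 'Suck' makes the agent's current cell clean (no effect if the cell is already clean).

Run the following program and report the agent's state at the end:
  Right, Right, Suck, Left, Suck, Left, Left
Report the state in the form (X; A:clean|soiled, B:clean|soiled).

1. Right → (B; A:soiled, B:soiled)
2. Right → (B; A:soiled, B:soiled)
3. Suck → (B; A:soiled, B:clean)
4. Left → (A; A:soiled, B:clean)
5. Suck → (A; A:clean, B:clean)
6. Left → (A; A:clean, B:clean)
7. Left → (A; A:clean, B:clean)

(A; A:clean, B:clean)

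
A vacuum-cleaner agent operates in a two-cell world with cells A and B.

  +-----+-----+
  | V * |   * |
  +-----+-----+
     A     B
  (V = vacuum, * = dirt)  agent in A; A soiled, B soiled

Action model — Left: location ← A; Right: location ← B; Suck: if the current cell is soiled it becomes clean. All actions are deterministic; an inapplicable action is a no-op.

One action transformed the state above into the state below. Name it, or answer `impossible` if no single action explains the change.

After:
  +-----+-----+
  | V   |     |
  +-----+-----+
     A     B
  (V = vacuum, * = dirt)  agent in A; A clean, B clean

try  Left: in A — A soiled, B soiled
try Right: in B — A soiled, B soiled
try  Suck: in A — A clean, B soiled
no single action produces the after-state

impossible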